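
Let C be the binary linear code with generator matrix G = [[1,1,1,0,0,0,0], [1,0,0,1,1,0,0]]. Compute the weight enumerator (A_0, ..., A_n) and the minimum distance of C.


Weight distribution: A_0 = 1, A_3 = 2, A_4 = 1. Minimum distance d = 3.

Enumerate all 2^2 = 4 messages m ∈ F_2^2.
For each, compute codeword c = mG in F_2^7, then tally its weight.
  m = 00 → c = 0000000, weight = 0.
  m = 10 → c = 1110000, weight = 3.
  m = 01 → c = 1001100, weight = 3.
  m = 11 → c = 0111100, weight = 4.
Tally weights:
  weight 0: 1 codewords.
  weight 3: 2 codewords.
  weight 4: 1 codewords.
Minimum distance d = smallest w > 0 with A_w > 0 = 3.
Sanity: Σ A_w = 4 = 2^2 = 4 ✓.


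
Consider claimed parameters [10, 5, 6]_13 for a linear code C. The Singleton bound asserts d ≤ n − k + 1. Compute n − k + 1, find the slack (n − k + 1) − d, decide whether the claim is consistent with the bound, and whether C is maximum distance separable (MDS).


Singleton RHS = n − k + 1 = 6, slack = 0, bound satisfied, MDS.

Singleton bound: d ≤ n − k + 1.
Here n = 10, k = 5, so n − k + 1 = 6.
Given d = 6, check d ≤ 6: YES.
Slack = (n − k + 1) − d = 0.
The code is MDS (slack = 0).
Description: the claimed parameters are [10, 5, 6]_13; such a code would be MDS (meets Singleton bound).


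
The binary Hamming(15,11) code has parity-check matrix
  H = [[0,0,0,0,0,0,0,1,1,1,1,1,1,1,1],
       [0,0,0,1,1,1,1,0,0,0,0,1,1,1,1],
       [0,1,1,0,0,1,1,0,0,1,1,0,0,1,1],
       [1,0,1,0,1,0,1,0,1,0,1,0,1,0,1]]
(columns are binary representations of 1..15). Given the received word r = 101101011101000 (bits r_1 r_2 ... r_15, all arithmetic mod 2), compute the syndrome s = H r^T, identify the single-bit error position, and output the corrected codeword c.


s = (0, 1, 1, 1)^T, error position = 7, corrected codeword c = 101101111101000

Compute s = H r^T mod 2 one row at a time:
  s_1 = 1 + 1 + 1 + 0 + 1 + 0 + 0 + 0 = 4 ≡ 0 (mod 2).
  s_2 = 1 + 0 + 1 + 0 + 1 + 0 + 0 + 0 = 3 ≡ 1 (mod 2).
  s_3 = 0 + 1 + 1 + 0 + 1 + 0 + 0 + 0 = 3 ≡ 1 (mod 2).
  s_4 = 1 + 1 + 0 + 0 + 1 + 0 + 0 + 0 = 3 ≡ 1 (mod 2).
s = (0, 1, 1, 1)^T — this equals column 7 of H (binary 0111), so error is at position 7.
Correct: flip bit 7 of r = 101101011101000 to get c = 101101111101000.


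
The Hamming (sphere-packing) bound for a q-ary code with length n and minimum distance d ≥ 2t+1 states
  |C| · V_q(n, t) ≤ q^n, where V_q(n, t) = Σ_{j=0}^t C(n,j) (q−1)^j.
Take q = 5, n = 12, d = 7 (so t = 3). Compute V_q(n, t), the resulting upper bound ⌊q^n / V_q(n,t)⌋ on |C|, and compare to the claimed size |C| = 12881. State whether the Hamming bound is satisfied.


V_q(n, t) = 15185, q^n = 244140625, Hamming bound = 16077, |C| = 12881 ≤ bound (satisfied).

Step 1: Compute V_q(n, t) = Σ_{j=0}^3 C(n, j) (q−1)^j.
  j = 0: C(12,0)·(4)^0 = 1·1 = 1.
  j = 1: C(12,1)·(4)^1 = 12·4 = 48.
  j = 2: C(12,2)·(4)^2 = 66·16 = 1056.
  j = 3: C(12,3)·(4)^3 = 220·64 = 14080.
  V_q(n, t) = 1 + 48 + 1056 + 14080 = 15185.
Step 2: q^n = 5^12 = 244140625.
Step 3: Hamming bound ⌊q^n / V_q(n,t)⌋ = ⌊244140625/15185⌋ = 16077.
Step 4: Compare |C| = 12881 to 16077: satisfied.
The claimed |C| lies below the Hamming bound.


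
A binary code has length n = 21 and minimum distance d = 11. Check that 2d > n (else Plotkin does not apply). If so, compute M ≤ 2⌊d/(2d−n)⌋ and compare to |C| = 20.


Plotkin bound M ≤ 22; given |C| = 20 ≤ bound (satisfied).

Check applicability: 2d = 22, n = 21.
2d − n = 1 > 0, so Plotkin applies.
Compute d/(2d−n) = 11/1 ≈ 11.0000.
⌊d/(2d−n)⌋ = 11.
Plotkin bound: M ≤ 2·11 = 22.
Given |C| = 20, check: satisfied.
This |C| is below the Plotkin bound.


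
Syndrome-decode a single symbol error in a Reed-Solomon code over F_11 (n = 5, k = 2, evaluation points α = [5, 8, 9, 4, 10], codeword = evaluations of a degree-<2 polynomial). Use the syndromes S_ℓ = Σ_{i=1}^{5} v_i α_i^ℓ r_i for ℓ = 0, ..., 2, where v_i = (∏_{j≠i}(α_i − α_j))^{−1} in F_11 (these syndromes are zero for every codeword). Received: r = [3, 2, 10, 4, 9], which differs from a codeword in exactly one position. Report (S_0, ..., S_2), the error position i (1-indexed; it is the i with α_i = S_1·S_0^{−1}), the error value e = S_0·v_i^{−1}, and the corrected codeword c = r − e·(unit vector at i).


S = (1, 8, 9), error at position 2, error magnitude e = 2, c = [3, 0, 10, 4, 9].

Step 1: column multipliers v_i = (∏_{j≠i}(α_i − α_j))^{−1} mod 11.
  i = 1 (α = 5): (5−8)(5−9)(5−4)(5−10) = (−3)·(−4)·1·(−5) = −60 ≡ 6, so v_1 = 6^{−1} = 2 (mod 11).
  i = 2 (α = 8): (8−5)(8−9)(8−4)(8−10) = 3·(−1)·4·(−2) = 24 ≡ 2, so v_2 = 2^{−1} = 6 (mod 11).
  i = 3 (α = 9): (9−5)(9−8)(9−4)(9−10) = 4·1·5·(−1) = −20 ≡ 2, so v_3 = 2^{−1} = 6 (mod 11).
  i = 4 (α = 4): (4−5)(4−8)(4−9)(4−10) = (−1)·(−4)·(−5)·(−6) = 120 ≡ 10, so v_4 = 10^{−1} = 10 (mod 11).
  i = 5 (α = 10): (10−5)(10−8)(10−9)(10−4) = 5·2·1·6 = 60 ≡ 5, so v_5 = 5^{−1} = 9 (mod 11).
  v = [2, 6, 6, 10, 9].
Step 2: syndromes of r = [3, 2, 10, 4, 9] (all sums mod 11).
  S_0 = Σ v_i r_i = 2·3 + 6·2 + 6·10 + 10·4 + 9·9 = 199 ≡ 1.
  S_1 = Σ v_i α_i r_i = 2·5·3 + 6·8·2 + 6·9·10 + 10·4·4 + 9·10·9 = 1636 ≡ 8.
  α_i^2 mod 11 = [3, 9, 4, 5, 1].
  S_2 = Σ v_i α_i^2 r_i = 2·3·3 + 6·9·2 + 6·4·10 + 10·5·4 + 9·1·9 = 647 ≡ 9.
  S = (1, 8, 9) ≠ 0, so r is not a codeword (an error is present).
Step 3: locate the error. For a single error e at position i, S_ℓ = v_i·e·α_i^ℓ, so α_err = S_1/S_0.
  S_0^{−1} = 1^{−1} = 1 (mod 11), so α_err = 8·1 = 8 ≡ 8 = α_2. Error position i = 2.
  Consistency check: S_2/S_1 = 9·7 = 63 ≡ 8 = α_err ✓ (single-error assumption holds).
Step 4: error magnitude e = S_0/v_2 = S_0·∏_{j≠2}(α_2 − α_j) = 1·2 = 2 ≡ 2 (mod 11).
Step 5: correct position 2: c_2 = r_2 − e = 2 − 2 ≡ 0 (mod 11). Hence c = [3, 0, 10, 4, 9].
  Check: interpolating c through the α_i gives m(x) = 8 + 10·x (degree < 2) with m(α_i) = c_i for every i, so c is indeed a codeword.


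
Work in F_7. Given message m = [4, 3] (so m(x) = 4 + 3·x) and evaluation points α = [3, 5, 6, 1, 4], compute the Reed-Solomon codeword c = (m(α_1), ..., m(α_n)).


c = [6, 5, 1, 0, 2]

Message polynomial: m(x) = 4 + 3·x (mod 7).
For each evaluation point α_i, compute m(α_i) mod 7:
  α_1 = 3: Horner steps 3 → 6, so m(3) = 6.
  α_2 = 5: Horner steps 3 → 5, so m(5) = 5.
  α_3 = 6: Horner steps 3 → 1, so m(6) = 1.
  α_4 = 1: Horner steps 3 → 0, so m(1) = 0.
  α_5 = 4: Horner steps 3 → 2, so m(4) = 2.
Codeword c = [6, 5, 1, 0, 2] ∈ F_7^5.


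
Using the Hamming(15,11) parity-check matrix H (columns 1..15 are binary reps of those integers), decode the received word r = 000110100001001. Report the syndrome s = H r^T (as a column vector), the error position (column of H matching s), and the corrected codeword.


s = (0, 1, 0, 1)^T, error position = 5, corrected codeword c = 000100100001001

Compute s = H r^T mod 2 one row at a time:
  s_1 = 0 + 0 + 0 + 0 + 1 + 0 + 0 + 1 = 2 ≡ 0 (mod 2).
  s_2 = 1 + 1 + 0 + 1 + 1 + 0 + 0 + 1 = 5 ≡ 1 (mod 2).
  s_3 = 0 + 0 + 0 + 1 + 0 + 0 + 0 + 1 = 2 ≡ 0 (mod 2).
  s_4 = 0 + 0 + 1 + 1 + 0 + 0 + 0 + 1 = 3 ≡ 1 (mod 2).
s = (0, 1, 0, 1)^T — this equals column 5 of H (binary 0101), so error is at position 5.
Correct: flip bit 5 of r = 000110100001001 to get c = 000100100001001.


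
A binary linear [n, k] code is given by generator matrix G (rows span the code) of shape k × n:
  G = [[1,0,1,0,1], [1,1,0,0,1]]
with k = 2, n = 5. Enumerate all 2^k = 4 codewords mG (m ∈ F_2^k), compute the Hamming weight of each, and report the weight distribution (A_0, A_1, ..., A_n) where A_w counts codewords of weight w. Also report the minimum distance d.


Weight distribution: A_0 = 1, A_2 = 1, A_3 = 2. Minimum distance d = 2.

Enumerate all 2^2 = 4 messages m ∈ F_2^2.
For each, compute codeword c = mG in F_2^5, then tally its weight.
  m = 00 → c = 00000, weight = 0.
  m = 10 → c = 10101, weight = 3.
  m = 01 → c = 11001, weight = 3.
  m = 11 → c = 01100, weight = 2.
Tally weights:
  weight 0: 1 codewords.
  weight 2: 1 codewords.
  weight 3: 2 codewords.
Minimum distance d = smallest w > 0 with A_w > 0 = 2.
Sanity: Σ A_w = 4 = 2^2 = 4 ✓.


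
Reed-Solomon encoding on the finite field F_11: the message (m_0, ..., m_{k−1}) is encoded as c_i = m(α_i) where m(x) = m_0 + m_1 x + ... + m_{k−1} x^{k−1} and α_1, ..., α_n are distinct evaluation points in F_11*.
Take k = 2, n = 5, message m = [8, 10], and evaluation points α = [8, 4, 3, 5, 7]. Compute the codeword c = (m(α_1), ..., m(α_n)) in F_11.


c = [0, 4, 5, 3, 1]

Message polynomial: m(x) = 8 + 10·x (mod 11).
For each evaluation point α_i, compute m(α_i) mod 11:
  α_1 = 8: Horner steps 10 → 0, so m(8) = 0.
  α_2 = 4: Horner steps 10 → 4, so m(4) = 4.
  α_3 = 3: Horner steps 10 → 5, so m(3) = 5.
  α_4 = 5: Horner steps 10 → 3, so m(5) = 3.
  α_5 = 7: Horner steps 10 → 1, so m(7) = 1.
Codeword c = [0, 4, 5, 3, 1] ∈ F_11^5.


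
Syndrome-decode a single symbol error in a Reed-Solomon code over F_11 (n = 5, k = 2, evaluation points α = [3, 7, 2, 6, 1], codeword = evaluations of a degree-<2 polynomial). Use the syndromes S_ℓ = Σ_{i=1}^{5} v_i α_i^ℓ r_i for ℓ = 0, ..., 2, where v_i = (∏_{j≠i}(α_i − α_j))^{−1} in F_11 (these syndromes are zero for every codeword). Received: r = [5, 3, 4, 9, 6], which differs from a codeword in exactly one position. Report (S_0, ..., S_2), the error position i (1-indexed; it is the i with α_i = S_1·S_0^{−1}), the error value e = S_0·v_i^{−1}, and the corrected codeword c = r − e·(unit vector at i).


S = (2, 4, 8), error at position 3, error magnitude e = 4, c = [5, 3, 0, 9, 6].

Step 1: column multipliers v_i = (∏_{j≠i}(α_i − α_j))^{−1} mod 11.
  i = 1 (α = 3): (3−7)(3−2)(3−6)(3−1) = (−4)·1·(−3)·2 = 24 ≡ 2, so v_1 = 2^{−1} = 6 (mod 11).
  i = 2 (α = 7): (7−3)(7−2)(7−6)(7−1) = 4·5·1·6 = 120 ≡ 10, so v_2 = 10^{−1} = 10 (mod 11).
  i = 3 (α = 2): (2−3)(2−7)(2−6)(2−1) = (−1)·(−5)·(−4)·1 = −20 ≡ 2, so v_3 = 2^{−1} = 6 (mod 11).
  i = 4 (α = 6): (6−3)(6−7)(6−2)(6−1) = 3·(−1)·4·5 = −60 ≡ 6, so v_4 = 6^{−1} = 2 (mod 11).
  i = 5 (α = 1): (1−3)(1−7)(1−2)(1−6) = (−2)·(−6)·(−1)·(−5) = 60 ≡ 5, so v_5 = 5^{−1} = 9 (mod 11).
  v = [6, 10, 6, 2, 9].
Step 2: syndromes of r = [5, 3, 4, 9, 6] (all sums mod 11).
  S_0 = Σ v_i r_i = 6·5 + 10·3 + 6·4 + 2·9 + 9·6 = 156 ≡ 2.
  S_1 = Σ v_i α_i r_i = 6·3·5 + 10·7·3 + 6·2·4 + 2·6·9 + 9·1·6 = 510 ≡ 4.
  α_i^2 mod 11 = [9, 5, 4, 3, 1].
  S_2 = Σ v_i α_i^2 r_i = 6·9·5 + 10·5·3 + 6·4·4 + 2·3·9 + 9·1·6 = 624 ≡ 8.
  S = (2, 4, 8) ≠ 0, so r is not a codeword (an error is present).
Step 3: locate the error. For a single error e at position i, S_ℓ = v_i·e·α_i^ℓ, so α_err = S_1/S_0.
  S_0^{−1} = 2^{−1} = 6 (mod 11), so α_err = 4·6 = 24 ≡ 2 = α_3. Error position i = 3.
  Consistency check: S_2/S_1 = 8·3 = 24 ≡ 2 = α_err ✓ (single-error assumption holds).
Step 4: error magnitude e = S_0/v_3 = S_0·∏_{j≠3}(α_3 − α_j) = 2·2 = 4 ≡ 4 (mod 11).
Step 5: correct position 3: c_3 = r_3 − e = 4 − 4 ≡ 0 (mod 11). Hence c = [5, 3, 0, 9, 6].
  Check: interpolating c through the α_i gives m(x) = 1 + 5·x (degree < 2) with m(α_i) = c_i for every i, so c is indeed a codeword.


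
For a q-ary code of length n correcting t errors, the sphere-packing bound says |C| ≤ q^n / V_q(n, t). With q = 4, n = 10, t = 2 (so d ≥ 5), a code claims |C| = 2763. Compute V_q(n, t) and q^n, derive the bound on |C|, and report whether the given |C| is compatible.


V_q(n, t) = 436, q^n = 1048576, Hamming bound = 2404, |C| = 2763 > bound (violated).

Step 1: Compute V_q(n, t) = Σ_{j=0}^2 C(n, j) (q−1)^j.
  j = 0: C(10,0)·(3)^0 = 1·1 = 1.
  j = 1: C(10,1)·(3)^1 = 10·3 = 30.
  j = 2: C(10,2)·(3)^2 = 45·9 = 405.
  V_q(n, t) = 1 + 30 + 405 = 436.
Step 2: q^n = 4^10 = 1048576.
Step 3: Hamming bound ⌊q^n / V_q(n,t)⌋ = ⌊1048576/436⌋ = 2404.
Step 4: Compare |C| = 2763 to 2404: violated.
The claimed |C| lies above the Hamming bound, so no 4-ary code of length 10 with d ≥ 5 can have 2763 codewords.


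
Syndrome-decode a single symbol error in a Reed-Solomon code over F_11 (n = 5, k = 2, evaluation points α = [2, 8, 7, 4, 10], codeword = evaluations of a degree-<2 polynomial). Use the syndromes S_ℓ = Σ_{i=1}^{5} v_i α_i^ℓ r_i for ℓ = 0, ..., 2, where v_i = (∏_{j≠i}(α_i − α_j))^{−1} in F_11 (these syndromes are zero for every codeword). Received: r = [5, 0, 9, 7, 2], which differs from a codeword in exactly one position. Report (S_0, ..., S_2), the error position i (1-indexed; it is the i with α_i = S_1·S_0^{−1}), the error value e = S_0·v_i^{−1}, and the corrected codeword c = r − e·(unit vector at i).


S = (10, 4, 6), error at position 3, error magnitude e = 10, c = [5, 0, 10, 7, 2].

Step 1: column multipliers v_i = (∏_{j≠i}(α_i − α_j))^{−1} mod 11.
  i = 1 (α = 2): (2−8)(2−7)(2−4)(2−10) = (−6)·(−5)·(−2)·(−8) = 480 ≡ 7, so v_1 = 7^{−1} = 8 (mod 11).
  i = 2 (α = 8): (8−2)(8−7)(8−4)(8−10) = 6·1·4·(−2) = −48 ≡ 7, so v_2 = 7^{−1} = 8 (mod 11).
  i = 3 (α = 7): (7−2)(7−8)(7−4)(7−10) = 5·(−1)·3·(−3) = 45 ≡ 1, so v_3 = 1^{−1} = 1 (mod 11).
  i = 4 (α = 4): (4−2)(4−8)(4−7)(4−10) = 2·(−4)·(−3)·(−6) = −144 ≡ 10, so v_4 = 10^{−1} = 10 (mod 11).
  i = 5 (α = 10): (10−2)(10−8)(10−7)(10−4) = 8·2·3·6 = 288 ≡ 2, so v_5 = 2^{−1} = 6 (mod 11).
  v = [8, 8, 1, 10, 6].
Step 2: syndromes of r = [5, 0, 9, 7, 2] (all sums mod 11).
  S_0 = Σ v_i r_i = 8·5 + 8·0 + 1·9 + 10·7 + 6·2 = 131 ≡ 10.
  S_1 = Σ v_i α_i r_i = 8·2·5 + 8·8·0 + 1·7·9 + 10·4·7 + 6·10·2 = 543 ≡ 4.
  α_i^2 mod 11 = [4, 9, 5, 5, 1].
  S_2 = Σ v_i α_i^2 r_i = 8·4·5 + 8·9·0 + 1·5·9 + 10·5·7 + 6·1·2 = 567 ≡ 6.
  S = (10, 4, 6) ≠ 0, so r is not a codeword (an error is present).
Step 3: locate the error. For a single error e at position i, S_ℓ = v_i·e·α_i^ℓ, so α_err = S_1/S_0.
  S_0^{−1} = 10^{−1} = 10 (mod 11), so α_err = 4·10 = 40 ≡ 7 = α_3. Error position i = 3.
  Consistency check: S_2/S_1 = 6·3 = 18 ≡ 7 = α_err ✓ (single-error assumption holds).
Step 4: error magnitude e = S_0/v_3 = S_0·∏_{j≠3}(α_3 − α_j) = 10·1 = 10 ≡ 10 (mod 11).
Step 5: correct position 3: c_3 = r_3 − e = 9 − 10 ≡ 10 (mod 11). Hence c = [5, 0, 10, 7, 2].
  Check: interpolating c through the α_i gives m(x) = 3 + 1·x (degree < 2) with m(α_i) = c_i for every i, so c is indeed a codeword.


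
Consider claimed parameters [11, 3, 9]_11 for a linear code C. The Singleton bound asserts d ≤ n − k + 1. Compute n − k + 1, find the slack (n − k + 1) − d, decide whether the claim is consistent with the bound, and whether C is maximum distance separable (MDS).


Singleton RHS = n − k + 1 = 9, slack = 0, bound satisfied, MDS.

Singleton bound: d ≤ n − k + 1.
Here n = 11, k = 3, so n − k + 1 = 9.
Given d = 9, check d ≤ 9: YES.
Slack = (n − k + 1) − d = 0.
The code is MDS (slack = 0).
Description: the claimed parameters are [11, 3, 9]_11; such a code would be MDS (meets Singleton bound).


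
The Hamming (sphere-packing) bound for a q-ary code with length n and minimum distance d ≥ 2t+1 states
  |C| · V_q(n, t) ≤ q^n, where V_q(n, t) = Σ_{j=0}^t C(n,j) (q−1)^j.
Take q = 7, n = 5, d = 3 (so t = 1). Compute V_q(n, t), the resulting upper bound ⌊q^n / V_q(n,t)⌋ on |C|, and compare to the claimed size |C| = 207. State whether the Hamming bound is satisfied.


V_q(n, t) = 31, q^n = 16807, Hamming bound = 542, |C| = 207 ≤ bound (satisfied).

Step 1: Compute V_q(n, t) = Σ_{j=0}^1 C(n, j) (q−1)^j.
  j = 0: C(5,0)·(6)^0 = 1·1 = 1.
  j = 1: C(5,1)·(6)^1 = 5·6 = 30.
  V_q(n, t) = 1 + 30 = 31.
Step 2: q^n = 7^5 = 16807.
Step 3: Hamming bound ⌊q^n / V_q(n,t)⌋ = ⌊16807/31⌋ = 542.
Step 4: Compare |C| = 207 to 542: satisfied.
The claimed |C| lies below the Hamming bound.


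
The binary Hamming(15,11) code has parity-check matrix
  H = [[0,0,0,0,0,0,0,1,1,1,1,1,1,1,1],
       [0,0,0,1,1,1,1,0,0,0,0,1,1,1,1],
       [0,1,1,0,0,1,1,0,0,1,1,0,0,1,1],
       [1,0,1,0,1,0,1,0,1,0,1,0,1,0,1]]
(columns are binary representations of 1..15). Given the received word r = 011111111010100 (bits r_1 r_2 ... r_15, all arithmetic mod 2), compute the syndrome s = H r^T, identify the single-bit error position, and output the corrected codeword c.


s = (0, 1, 1, 0)^T, error position = 6, corrected codeword c = 011110111010100

Compute s = H r^T mod 2 one row at a time:
  s_1 = 1 + 1 + 0 + 1 + 0 + 1 + 0 + 0 = 4 ≡ 0 (mod 2).
  s_2 = 1 + 1 + 1 + 1 + 0 + 1 + 0 + 0 = 5 ≡ 1 (mod 2).
  s_3 = 1 + 1 + 1 + 1 + 0 + 1 + 0 + 0 = 5 ≡ 1 (mod 2).
  s_4 = 0 + 1 + 1 + 1 + 1 + 1 + 1 + 0 = 6 ≡ 0 (mod 2).
s = (0, 1, 1, 0)^T — this equals column 6 of H (binary 0110), so error is at position 6.
Correct: flip bit 6 of r = 011111111010100 to get c = 011110111010100.


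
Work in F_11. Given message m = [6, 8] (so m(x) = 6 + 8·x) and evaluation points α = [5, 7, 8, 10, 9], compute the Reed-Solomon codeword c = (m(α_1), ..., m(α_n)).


c = [2, 7, 4, 9, 1]

Message polynomial: m(x) = 6 + 8·x (mod 11).
For each evaluation point α_i, compute m(α_i) mod 11:
  α_1 = 5: Horner steps 8 → 2, so m(5) = 2.
  α_2 = 7: Horner steps 8 → 7, so m(7) = 7.
  α_3 = 8: Horner steps 8 → 4, so m(8) = 4.
  α_4 = 10: Horner steps 8 → 9, so m(10) = 9.
  α_5 = 9: Horner steps 8 → 1, so m(9) = 1.
Codeword c = [2, 7, 4, 9, 1] ∈ F_11^5.


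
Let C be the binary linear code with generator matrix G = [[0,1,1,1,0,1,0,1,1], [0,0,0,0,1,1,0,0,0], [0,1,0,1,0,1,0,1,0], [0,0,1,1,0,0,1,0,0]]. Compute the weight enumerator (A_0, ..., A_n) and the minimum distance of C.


Weight distribution: A_0 = 1, A_2 = 2, A_3 = 2, A_4 = 3, A_5 = 6, A_6 = 2. Minimum distance d = 2.

Enumerate all 2^4 = 16 messages m ∈ F_2^4.
For each, compute codeword c = mG in F_2^9, then tally its weight.
  m = 0000 → c = 000000000, weight = 0.
  m = 1000 → c = 011101011, weight = 6.
  m = 0100 → c = 000011000, weight = 2.
  m = 1100 → c = 011110011, weight = 6.
  m = 0010 → c = 010101010, weight = 4.
  m = 1010 → c = 001000001, weight = 2.
  m = 0110 → c = 010110010, weight = 4.
  m = 1110 → c = 001011001, weight = 4.
  m = 0001 → c = 001100100, weight = 3.
  m = 1001 → c = 010001111, weight = 5.
  m = 0101 → c = 001111100, weight = 5.
  m = 1101 → c = 010010111, weight = 5.
  m = 0011 → c = 011001110, weight = 5.
  m = 1011 → c = 000100101, weight = 3.
  m = 0111 → c = 011010110, weight = 5.
  m = 1111 → c = 000111101, weight = 5.
Tally weights:
  weight 0: 1 codewords.
  weight 2: 2 codewords.
  weight 3: 2 codewords.
  weight 4: 3 codewords.
  weight 5: 6 codewords.
  weight 6: 2 codewords.
Minimum distance d = smallest w > 0 with A_w > 0 = 2.
Sanity: Σ A_w = 16 = 2^4 = 16 ✓.


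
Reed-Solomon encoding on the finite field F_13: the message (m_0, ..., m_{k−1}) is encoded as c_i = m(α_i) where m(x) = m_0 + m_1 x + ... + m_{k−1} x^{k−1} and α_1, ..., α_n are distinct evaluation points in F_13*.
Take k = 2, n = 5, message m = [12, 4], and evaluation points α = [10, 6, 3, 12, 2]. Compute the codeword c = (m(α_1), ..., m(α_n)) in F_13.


c = [0, 10, 11, 8, 7]

Message polynomial: m(x) = 12 + 4·x (mod 13).
For each evaluation point α_i, compute m(α_i) mod 13:
  α_1 = 10: Horner steps 4 → 0, so m(10) = 0.
  α_2 = 6: Horner steps 4 → 10, so m(6) = 10.
  α_3 = 3: Horner steps 4 → 11, so m(3) = 11.
  α_4 = 12: Horner steps 4 → 8, so m(12) = 8.
  α_5 = 2: Horner steps 4 → 7, so m(2) = 7.
Codeword c = [0, 10, 11, 8, 7] ∈ F_13^5.


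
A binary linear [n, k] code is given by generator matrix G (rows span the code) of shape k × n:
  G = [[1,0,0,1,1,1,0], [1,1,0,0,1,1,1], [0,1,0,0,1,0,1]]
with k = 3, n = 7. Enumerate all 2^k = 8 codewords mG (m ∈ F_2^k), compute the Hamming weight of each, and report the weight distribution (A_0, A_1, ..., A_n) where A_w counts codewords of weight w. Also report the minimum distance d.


Weight distribution: A_0 = 1, A_2 = 2, A_3 = 2, A_4 = 1, A_5 = 2. Minimum distance d = 2.

Enumerate all 2^3 = 8 messages m ∈ F_2^3.
For each, compute codeword c = mG in F_2^7, then tally its weight.
  m = 000 → c = 0000000, weight = 0.
  m = 100 → c = 1001110, weight = 4.
  m = 010 → c = 1100111, weight = 5.
  m = 110 → c = 0101001, weight = 3.
  m = 001 → c = 0100101, weight = 3.
  m = 101 → c = 1101011, weight = 5.
  m = 011 → c = 1000010, weight = 2.
  m = 111 → c = 0001100, weight = 2.
Tally weights:
  weight 0: 1 codewords.
  weight 2: 2 codewords.
  weight 3: 2 codewords.
  weight 4: 1 codewords.
  weight 5: 2 codewords.
Minimum distance d = smallest w > 0 with A_w > 0 = 2.
Sanity: Σ A_w = 8 = 2^3 = 8 ✓.


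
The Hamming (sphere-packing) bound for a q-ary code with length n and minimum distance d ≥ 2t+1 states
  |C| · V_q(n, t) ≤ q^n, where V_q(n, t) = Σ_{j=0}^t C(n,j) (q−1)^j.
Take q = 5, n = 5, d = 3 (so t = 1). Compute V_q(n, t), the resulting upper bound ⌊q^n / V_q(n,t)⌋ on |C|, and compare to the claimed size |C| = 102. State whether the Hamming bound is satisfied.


V_q(n, t) = 21, q^n = 3125, Hamming bound = 148, |C| = 102 ≤ bound (satisfied).

Step 1: Compute V_q(n, t) = Σ_{j=0}^1 C(n, j) (q−1)^j.
  j = 0: C(5,0)·(4)^0 = 1·1 = 1.
  j = 1: C(5,1)·(4)^1 = 5·4 = 20.
  V_q(n, t) = 1 + 20 = 21.
Step 2: q^n = 5^5 = 3125.
Step 3: Hamming bound ⌊q^n / V_q(n,t)⌋ = ⌊3125/21⌋ = 148.
Step 4: Compare |C| = 102 to 148: satisfied.
The claimed |C| lies below the Hamming bound.


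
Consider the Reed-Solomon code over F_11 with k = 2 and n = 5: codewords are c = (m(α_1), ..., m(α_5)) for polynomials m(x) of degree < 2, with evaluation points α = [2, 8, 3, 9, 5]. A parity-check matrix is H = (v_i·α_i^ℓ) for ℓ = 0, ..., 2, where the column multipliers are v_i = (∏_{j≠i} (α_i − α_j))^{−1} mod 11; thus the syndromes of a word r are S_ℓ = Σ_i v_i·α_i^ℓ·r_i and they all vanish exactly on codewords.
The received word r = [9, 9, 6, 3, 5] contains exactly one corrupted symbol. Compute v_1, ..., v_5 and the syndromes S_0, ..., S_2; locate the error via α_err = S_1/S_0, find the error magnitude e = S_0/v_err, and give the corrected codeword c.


S = (6, 1, 2), error at position 1, error magnitude e = 8, c = [1, 9, 6, 3, 5].

Step 1: column multipliers v_i = (∏_{j≠i}(α_i − α_j))^{−1} mod 11.
  i = 1 (α = 2): (2−8)(2−3)(2−9)(2−5) = (−6)·(−1)·(−7)·(−3) = 126 ≡ 5, so v_1 = 5^{−1} = 9 (mod 11).
  i = 2 (α = 8): (8−2)(8−3)(8−9)(8−5) = 6·5·(−1)·3 = −90 ≡ 9, so v_2 = 9^{−1} = 5 (mod 11).
  i = 3 (α = 3): (3−2)(3−8)(3−9)(3−5) = 1·(−5)·(−6)·(−2) = −60 ≡ 6, so v_3 = 6^{−1} = 2 (mod 11).
  i = 4 (α = 9): (9−2)(9−8)(9−3)(9−5) = 7·1·6·4 = 168 ≡ 3, so v_4 = 3^{−1} = 4 (mod 11).
  i = 5 (α = 5): (5−2)(5−8)(5−3)(5−9) = 3·(−3)·2·(−4) = 72 ≡ 6, so v_5 = 6^{−1} = 2 (mod 11).
  v = [9, 5, 2, 4, 2].
Step 2: syndromes of r = [9, 9, 6, 3, 5] (all sums mod 11).
  S_0 = Σ v_i r_i = 9·9 + 5·9 + 2·6 + 4·3 + 2·5 = 160 ≡ 6.
  S_1 = Σ v_i α_i r_i = 9·2·9 + 5·8·9 + 2·3·6 + 4·9·3 + 2·5·5 = 716 ≡ 1.
  α_i^2 mod 11 = [4, 9, 9, 4, 3].
  S_2 = Σ v_i α_i^2 r_i = 9·4·9 + 5·9·9 + 2·9·6 + 4·4·3 + 2·3·5 = 915 ≡ 2.
  S = (6, 1, 2) ≠ 0, so r is not a codeword (an error is present).
Step 3: locate the error. For a single error e at position i, S_ℓ = v_i·e·α_i^ℓ, so α_err = S_1/S_0.
  S_0^{−1} = 6^{−1} = 2 (mod 11), so α_err = 1·2 = 2 ≡ 2 = α_1. Error position i = 1.
  Consistency check: S_2/S_1 = 2·1 = 2 ≡ 2 = α_err ✓ (single-error assumption holds).
Step 4: error magnitude e = S_0/v_1 = S_0·∏_{j≠1}(α_1 − α_j) = 6·5 = 30 ≡ 8 (mod 11).
Step 5: correct position 1: c_1 = r_1 − e = 9 − 8 ≡ 1 (mod 11). Hence c = [1, 9, 6, 3, 5].
  Check: interpolating c through the α_i gives m(x) = 2 + 5·x (degree < 2) with m(α_i) = c_i for every i, so c is indeed a codeword.


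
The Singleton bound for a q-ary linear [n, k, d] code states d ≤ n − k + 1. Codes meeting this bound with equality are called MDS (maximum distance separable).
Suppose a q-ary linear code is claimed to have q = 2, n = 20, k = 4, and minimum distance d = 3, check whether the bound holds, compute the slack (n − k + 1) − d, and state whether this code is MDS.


Singleton RHS = n − k + 1 = 17, slack = 14, bound satisfied, not MDS.

Singleton bound: d ≤ n − k + 1.
Here n = 20, k = 4, so n − k + 1 = 17.
Given d = 3, check d ≤ 17: YES.
Slack = (n − k + 1) − d = 14.
The code is NOT MDS (slack = 14 > 0).
Description: the claimed parameters are [20, 4, 3]_2; such a code would be non-MDS.


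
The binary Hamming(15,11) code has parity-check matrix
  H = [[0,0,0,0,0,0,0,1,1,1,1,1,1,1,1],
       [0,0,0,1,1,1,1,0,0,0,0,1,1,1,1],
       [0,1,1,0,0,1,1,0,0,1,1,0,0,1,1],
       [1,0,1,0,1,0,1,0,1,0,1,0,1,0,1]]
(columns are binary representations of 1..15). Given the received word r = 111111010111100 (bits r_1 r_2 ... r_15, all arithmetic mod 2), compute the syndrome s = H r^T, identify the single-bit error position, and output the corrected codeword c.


s = (1, 1, 1, 1)^T, error position = 15, corrected codeword c = 111111010111101

Compute s = H r^T mod 2 one row at a time:
  s_1 = 1 + 0 + 1 + 1 + 1 + 1 + 0 + 0 = 5 ≡ 1 (mod 2).
  s_2 = 1 + 1 + 1 + 0 + 1 + 1 + 0 + 0 = 5 ≡ 1 (mod 2).
  s_3 = 1 + 1 + 1 + 0 + 1 + 1 + 0 + 0 = 5 ≡ 1 (mod 2).
  s_4 = 1 + 1 + 1 + 0 + 0 + 1 + 1 + 0 = 5 ≡ 1 (mod 2).
s = (1, 1, 1, 1)^T — this equals column 15 of H (binary 1111), so error is at position 15.
Correct: flip bit 15 of r = 111111010111100 to get c = 111111010111101.


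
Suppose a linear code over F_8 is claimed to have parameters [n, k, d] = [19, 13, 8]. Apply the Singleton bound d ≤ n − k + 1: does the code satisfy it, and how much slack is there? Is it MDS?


Singleton RHS = n − k + 1 = 7, slack = -1, bound violated (no such code; not MDS).

Singleton bound: d ≤ n − k + 1.
Here n = 19, k = 13, so n − k + 1 = 7.
Given d = 8, check d ≤ 7: NO.
Slack = (n − k + 1) − d = -1.
The slack is negative: d = 8 exceeds n − k + 1 = 7 by 1, so the Singleton bound is violated and no linear [19, 13, 8]_8 code can exist. In particular it is not MDS (MDS requires d = n − k + 1 exactly).
Description: the claimed parameters are [19, 13, 8]_8; such a code would be impossible (violates the Singleton bound).


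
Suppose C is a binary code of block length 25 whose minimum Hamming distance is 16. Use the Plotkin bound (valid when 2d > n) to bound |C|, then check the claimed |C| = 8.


Plotkin bound M ≤ 4; given |C| = 8 > bound (violated).

Check applicability: 2d = 32, n = 25.
2d − n = 7 > 0, so Plotkin applies.
Compute d/(2d−n) = 16/7 ≈ 2.2857.
⌊d/(2d−n)⌋ = 2.
Plotkin bound: M ≤ 2·2 = 4.
Given |C| = 8, check: VIOLATED.
This |C| is above the Plotkin bound, so no binary code with n = 25, d = 16 and 8 codewords exists.


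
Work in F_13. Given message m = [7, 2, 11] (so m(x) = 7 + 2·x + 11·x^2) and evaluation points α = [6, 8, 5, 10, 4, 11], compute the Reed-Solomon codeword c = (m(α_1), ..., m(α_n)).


c = [12, 12, 6, 9, 9, 8]

Message polynomial: m(x) = 7 + 2·x + 11·x^2 (mod 13).
For each evaluation point α_i, compute m(α_i) mod 13:
  α_1 = 6: Horner steps 11 → 3 → 12, so m(6) = 12.
  α_2 = 8: Horner steps 11 → 12 → 12, so m(8) = 12.
  α_3 = 5: Horner steps 11 → 5 → 6, so m(5) = 6.
  α_4 = 10: Horner steps 11 → 8 → 9, so m(10) = 9.
  α_5 = 4: Horner steps 11 → 7 → 9, so m(4) = 9.
  α_6 = 11: Horner steps 11 → 6 → 8, so m(11) = 8.
Codeword c = [12, 12, 6, 9, 9, 8] ∈ F_13^6.


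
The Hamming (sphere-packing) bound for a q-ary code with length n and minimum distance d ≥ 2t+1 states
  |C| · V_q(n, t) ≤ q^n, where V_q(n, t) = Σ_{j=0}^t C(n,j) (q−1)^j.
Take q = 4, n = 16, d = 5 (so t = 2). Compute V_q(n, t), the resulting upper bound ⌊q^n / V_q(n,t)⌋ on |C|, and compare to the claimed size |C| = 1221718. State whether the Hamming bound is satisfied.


V_q(n, t) = 1129, q^n = 4294967296, Hamming bound = 3804222, |C| = 1221718 ≤ bound (satisfied).

Step 1: Compute V_q(n, t) = Σ_{j=0}^2 C(n, j) (q−1)^j.
  j = 0: C(16,0)·(3)^0 = 1·1 = 1.
  j = 1: C(16,1)·(3)^1 = 16·3 = 48.
  j = 2: C(16,2)·(3)^2 = 120·9 = 1080.
  V_q(n, t) = 1 + 48 + 1080 = 1129.
Step 2: q^n = 4^16 = 4294967296.
Step 3: Hamming bound ⌊q^n / V_q(n,t)⌋ = ⌊4294967296/1129⌋ = 3804222.
Step 4: Compare |C| = 1221718 to 3804222: satisfied.
The claimed |C| lies below the Hamming bound.


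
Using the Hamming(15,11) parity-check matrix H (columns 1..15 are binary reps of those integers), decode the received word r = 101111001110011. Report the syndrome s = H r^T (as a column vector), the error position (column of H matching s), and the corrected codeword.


s = (1, 1, 0, 0)^T, error position = 12, corrected codeword c = 101111001111011

Compute s = H r^T mod 2 one row at a time:
  s_1 = 0 + 1 + 1 + 1 + 0 + 0 + 1 + 1 = 5 ≡ 1 (mod 2).
  s_2 = 1 + 1 + 1 + 0 + 0 + 0 + 1 + 1 = 5 ≡ 1 (mod 2).
  s_3 = 0 + 1 + 1 + 0 + 1 + 1 + 1 + 1 = 6 ≡ 0 (mod 2).
  s_4 = 1 + 1 + 1 + 0 + 1 + 1 + 0 + 1 = 6 ≡ 0 (mod 2).
s = (1, 1, 0, 0)^T — this equals column 12 of H (binary 1100), so error is at position 12.
Correct: flip bit 12 of r = 101111001110011 to get c = 101111001111011.


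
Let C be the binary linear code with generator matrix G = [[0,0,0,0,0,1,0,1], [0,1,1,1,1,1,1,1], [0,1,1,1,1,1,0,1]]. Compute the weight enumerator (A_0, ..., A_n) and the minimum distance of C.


Weight distribution: A_0 = 1, A_1 = 1, A_2 = 1, A_3 = 1, A_4 = 1, A_5 = 1, A_6 = 1, A_7 = 1. Minimum distance d = 1.

Enumerate all 2^3 = 8 messages m ∈ F_2^3.
For each, compute codeword c = mG in F_2^8, then tally its weight.
  m = 000 → c = 00000000, weight = 0.
  m = 100 → c = 00000101, weight = 2.
  m = 010 → c = 01111111, weight = 7.
  m = 110 → c = 01111010, weight = 5.
  m = 001 → c = 01111101, weight = 6.
  m = 101 → c = 01111000, weight = 4.
  m = 011 → c = 00000010, weight = 1.
  m = 111 → c = 00000111, weight = 3.
Tally weights:
  weight 0: 1 codewords.
  weight 1: 1 codewords.
  weight 2: 1 codewords.
  weight 3: 1 codewords.
  weight 4: 1 codewords.
  weight 5: 1 codewords.
  weight 6: 1 codewords.
  weight 7: 1 codewords.
Minimum distance d = smallest w > 0 with A_w > 0 = 1.
Sanity: Σ A_w = 8 = 2^3 = 8 ✓.


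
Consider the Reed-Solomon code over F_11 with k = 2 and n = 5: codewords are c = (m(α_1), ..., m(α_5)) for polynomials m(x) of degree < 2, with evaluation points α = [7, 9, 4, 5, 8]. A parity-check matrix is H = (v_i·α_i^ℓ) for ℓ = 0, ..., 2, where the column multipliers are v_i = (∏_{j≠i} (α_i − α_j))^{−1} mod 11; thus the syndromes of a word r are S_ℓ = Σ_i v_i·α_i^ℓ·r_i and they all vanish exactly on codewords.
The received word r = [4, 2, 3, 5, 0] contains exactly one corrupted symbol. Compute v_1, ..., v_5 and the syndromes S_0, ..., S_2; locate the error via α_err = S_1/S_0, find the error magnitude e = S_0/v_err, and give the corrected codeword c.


S = (6, 9, 8), error at position 1, error magnitude e = 6, c = [9, 2, 3, 5, 0].

Step 1: column multipliers v_i = (∏_{j≠i}(α_i − α_j))^{−1} mod 11.
  i = 1 (α = 7): (7−9)(7−4)(7−5)(7−8) = (−2)·3·2·(−1) = 12 ≡ 1, so v_1 = 1^{−1} = 1 (mod 11).
  i = 2 (α = 9): (9−7)(9−4)(9−5)(9−8) = 2·5·4·1 = 40 ≡ 7, so v_2 = 7^{−1} = 8 (mod 11).
  i = 3 (α = 4): (4−7)(4−9)(4−5)(4−8) = (−3)·(−5)·(−1)·(−4) = 60 ≡ 5, so v_3 = 5^{−1} = 9 (mod 11).
  i = 4 (α = 5): (5−7)(5−9)(5−4)(5−8) = (−2)·(−4)·1·(−3) = −24 ≡ 9, so v_4 = 9^{−1} = 5 (mod 11).
  i = 5 (α = 8): (8−7)(8−9)(8−4)(8−5) = 1·(−1)·4·3 = −12 ≡ 10, so v_5 = 10^{−1} = 10 (mod 11).
  v = [1, 8, 9, 5, 10].
Step 2: syndromes of r = [4, 2, 3, 5, 0] (all sums mod 11).
  S_0 = Σ v_i r_i = 1·4 + 8·2 + 9·3 + 5·5 + 10·0 = 72 ≡ 6.
  S_1 = Σ v_i α_i r_i = 1·7·4 + 8·9·2 + 9·4·3 + 5·5·5 + 10·8·0 = 405 ≡ 9.
  α_i^2 mod 11 = [5, 4, 5, 3, 9].
  S_2 = Σ v_i α_i^2 r_i = 1·5·4 + 8·4·2 + 9·5·3 + 5·3·5 + 10·9·0 = 294 ≡ 8.
  S = (6, 9, 8) ≠ 0, so r is not a codeword (an error is present).
Step 3: locate the error. For a single error e at position i, S_ℓ = v_i·e·α_i^ℓ, so α_err = S_1/S_0.
  S_0^{−1} = 6^{−1} = 2 (mod 11), so α_err = 9·2 = 18 ≡ 7 = α_1. Error position i = 1.
  Consistency check: S_2/S_1 = 8·5 = 40 ≡ 7 = α_err ✓ (single-error assumption holds).
Step 4: error magnitude e = S_0/v_1 = S_0·∏_{j≠1}(α_1 − α_j) = 6·1 = 6 ≡ 6 (mod 11).
Step 5: correct position 1: c_1 = r_1 − e = 4 − 6 ≡ 9 (mod 11). Hence c = [9, 2, 3, 5, 0].
  Check: interpolating c through the α_i gives m(x) = 6 + 2·x (degree < 2) with m(α_i) = c_i for every i, so c is indeed a codeword.


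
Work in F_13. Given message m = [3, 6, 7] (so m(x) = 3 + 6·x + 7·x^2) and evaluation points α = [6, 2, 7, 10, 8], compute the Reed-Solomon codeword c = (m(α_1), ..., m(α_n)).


c = [5, 4, 11, 9, 5]

Message polynomial: m(x) = 3 + 6·x + 7·x^2 (mod 13).
For each evaluation point α_i, compute m(α_i) mod 13:
  α_1 = 6: Horner steps 7 → 9 → 5, so m(6) = 5.
  α_2 = 2: Horner steps 7 → 7 → 4, so m(2) = 4.
  α_3 = 7: Horner steps 7 → 3 → 11, so m(7) = 11.
  α_4 = 10: Horner steps 7 → 11 → 9, so m(10) = 9.
  α_5 = 8: Horner steps 7 → 10 → 5, so m(8) = 5.
Codeword c = [5, 4, 11, 9, 5] ∈ F_13^5.


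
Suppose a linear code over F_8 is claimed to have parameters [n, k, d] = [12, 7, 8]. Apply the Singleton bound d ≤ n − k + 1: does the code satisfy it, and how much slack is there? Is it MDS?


Singleton RHS = n − k + 1 = 6, slack = -2, bound violated (no such code; not MDS).

Singleton bound: d ≤ n − k + 1.
Here n = 12, k = 7, so n − k + 1 = 6.
Given d = 8, check d ≤ 6: NO.
Slack = (n − k + 1) − d = -2.
The slack is negative: d = 8 exceeds n − k + 1 = 6 by 2, so the Singleton bound is violated and no linear [12, 7, 8]_8 code can exist. In particular it is not MDS (MDS requires d = n − k + 1 exactly).
Description: the claimed parameters are [12, 7, 8]_8; such a code would be impossible (violates the Singleton bound).


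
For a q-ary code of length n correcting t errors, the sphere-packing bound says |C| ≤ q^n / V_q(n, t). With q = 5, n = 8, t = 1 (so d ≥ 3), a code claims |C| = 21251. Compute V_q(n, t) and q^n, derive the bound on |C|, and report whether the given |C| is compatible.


V_q(n, t) = 33, q^n = 390625, Hamming bound = 11837, |C| = 21251 > bound (violated).

Step 1: Compute V_q(n, t) = Σ_{j=0}^1 C(n, j) (q−1)^j.
  j = 0: C(8,0)·(4)^0 = 1·1 = 1.
  j = 1: C(8,1)·(4)^1 = 8·4 = 32.
  V_q(n, t) = 1 + 32 = 33.
Step 2: q^n = 5^8 = 390625.
Step 3: Hamming bound ⌊q^n / V_q(n,t)⌋ = ⌊390625/33⌋ = 11837.
Step 4: Compare |C| = 21251 to 11837: violated.
The claimed |C| lies above the Hamming bound, so no 5-ary code of length 8 with d ≥ 3 can have 21251 codewords.


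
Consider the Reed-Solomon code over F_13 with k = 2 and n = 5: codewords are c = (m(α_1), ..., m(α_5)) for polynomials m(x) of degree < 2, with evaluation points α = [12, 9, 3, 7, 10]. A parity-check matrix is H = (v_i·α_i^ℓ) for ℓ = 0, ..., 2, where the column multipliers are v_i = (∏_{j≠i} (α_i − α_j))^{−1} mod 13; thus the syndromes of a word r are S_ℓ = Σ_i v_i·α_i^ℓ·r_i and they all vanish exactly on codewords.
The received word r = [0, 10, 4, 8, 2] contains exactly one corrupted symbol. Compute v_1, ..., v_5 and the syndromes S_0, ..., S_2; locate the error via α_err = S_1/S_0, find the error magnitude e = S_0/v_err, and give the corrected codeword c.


S = (3, 4, 1), error at position 5, error magnitude e = 4, c = [0, 10, 4, 8, 11].

Step 1: column multipliers v_i = (∏_{j≠i}(α_i − α_j))^{−1} mod 13.
  i = 1 (α = 12): (12−9)(12−3)(12−7)(12−10) = 3·9·5·2 = 270 ≡ 10, so v_1 = 10^{−1} = 4 (mod 13).
  i = 2 (α = 9): (9−12)(9−3)(9−7)(9−10) = (−3)·6·2·(−1) = 36 ≡ 10, so v_2 = 10^{−1} = 4 (mod 13).
  i = 3 (α = 3): (3−12)(3−9)(3−7)(3−10) = (−9)·(−6)·(−4)·(−7) = 1512 ≡ 4, so v_3 = 4^{−1} = 10 (mod 13).
  i = 4 (α = 7): (7−12)(7−9)(7−3)(7−10) = (−5)·(−2)·4·(−3) = −120 ≡ 10, so v_4 = 10^{−1} = 4 (mod 13).
  i = 5 (α = 10): (10−12)(10−9)(10−3)(10−7) = (−2)·1·7·3 = −42 ≡ 10, so v_5 = 10^{−1} = 4 (mod 13).
  v = [4, 4, 10, 4, 4].
Step 2: syndromes of r = [0, 10, 4, 8, 2] (all sums mod 13).
  S_0 = Σ v_i r_i = 4·0 + 4·10 + 10·4 + 4·8 + 4·2 = 120 ≡ 3.
  S_1 = Σ v_i α_i r_i = 4·12·0 + 4·9·10 + 10·3·4 + 4·7·8 + 4·10·2 = 784 ≡ 4.
  α_i^2 mod 13 = [1, 3, 9, 10, 9].
  S_2 = Σ v_i α_i^2 r_i = 4·1·0 + 4·3·10 + 10·9·4 + 4·10·8 + 4·9·2 = 872 ≡ 1.
  S = (3, 4, 1) ≠ 0, so r is not a codeword (an error is present).
Step 3: locate the error. For a single error e at position i, S_ℓ = v_i·e·α_i^ℓ, so α_err = S_1/S_0.
  S_0^{−1} = 3^{−1} = 9 (mod 13), so α_err = 4·9 = 36 ≡ 10 = α_5. Error position i = 5.
  Consistency check: S_2/S_1 = 1·10 = 10 ≡ 10 = α_err ✓ (single-error assumption holds).
Step 4: error magnitude e = S_0/v_5 = S_0·∏_{j≠5}(α_5 − α_j) = 3·10 = 30 ≡ 4 (mod 13).
Step 5: correct position 5: c_5 = r_5 − e = 2 − 4 ≡ 11 (mod 13). Hence c = [0, 10, 4, 8, 11].
  Check: interpolating c through the α_i gives m(x) = 1 + 1·x (degree < 2) with m(α_i) = c_i for every i, so c is indeed a codeword.


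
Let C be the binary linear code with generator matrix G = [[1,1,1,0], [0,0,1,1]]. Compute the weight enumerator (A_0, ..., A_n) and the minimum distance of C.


Weight distribution: A_0 = 1, A_2 = 1, A_3 = 2. Minimum distance d = 2.

Enumerate all 2^2 = 4 messages m ∈ F_2^2.
For each, compute codeword c = mG in F_2^4, then tally its weight.
  m = 00 → c = 0000, weight = 0.
  m = 10 → c = 1110, weight = 3.
  m = 01 → c = 0011, weight = 2.
  m = 11 → c = 1101, weight = 3.
Tally weights:
  weight 0: 1 codewords.
  weight 2: 1 codewords.
  weight 3: 2 codewords.
Minimum distance d = smallest w > 0 with A_w > 0 = 2.
Sanity: Σ A_w = 4 = 2^2 = 4 ✓.


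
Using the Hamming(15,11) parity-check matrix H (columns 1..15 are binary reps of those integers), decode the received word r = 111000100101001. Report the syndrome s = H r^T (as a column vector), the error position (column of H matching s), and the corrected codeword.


s = (1, 1, 1, 0)^T, error position = 14, corrected codeword c = 111000100101011

Compute s = H r^T mod 2 one row at a time:
  s_1 = 0 + 0 + 1 + 0 + 1 + 0 + 0 + 1 = 3 ≡ 1 (mod 2).
  s_2 = 0 + 0 + 0 + 1 + 1 + 0 + 0 + 1 = 3 ≡ 1 (mod 2).
  s_3 = 1 + 1 + 0 + 1 + 1 + 0 + 0 + 1 = 5 ≡ 1 (mod 2).
  s_4 = 1 + 1 + 0 + 1 + 0 + 0 + 0 + 1 = 4 ≡ 0 (mod 2).
s = (1, 1, 1, 0)^T — this equals column 14 of H (binary 1110), so error is at position 14.
Correct: flip bit 14 of r = 111000100101001 to get c = 111000100101011.


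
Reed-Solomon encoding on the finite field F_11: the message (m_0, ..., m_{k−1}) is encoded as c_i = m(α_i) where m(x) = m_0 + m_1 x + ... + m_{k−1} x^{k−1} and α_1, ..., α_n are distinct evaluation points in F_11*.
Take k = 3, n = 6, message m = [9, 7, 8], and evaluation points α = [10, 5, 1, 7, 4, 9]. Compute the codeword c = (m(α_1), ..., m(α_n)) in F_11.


c = [10, 2, 2, 10, 0, 5]

Message polynomial: m(x) = 9 + 7·x + 8·x^2 (mod 11).
For each evaluation point α_i, compute m(α_i) mod 11:
  α_1 = 10: Horner steps 8 → 10 → 10, so m(10) = 10.
  α_2 = 5: Horner steps 8 → 3 → 2, so m(5) = 2.
  α_3 = 1: Horner steps 8 → 4 → 2, so m(1) = 2.
  α_4 = 7: Horner steps 8 → 8 → 10, so m(7) = 10.
  α_5 = 4: Horner steps 8 → 6 → 0, so m(4) = 0.
  α_6 = 9: Horner steps 8 → 2 → 5, so m(9) = 5.
Codeword c = [10, 2, 2, 10, 0, 5] ∈ F_11^6.
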